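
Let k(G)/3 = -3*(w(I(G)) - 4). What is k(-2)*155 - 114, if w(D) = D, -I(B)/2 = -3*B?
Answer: 22206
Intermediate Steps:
I(B) = 6*B (I(B) = -(-6)*B = 6*B)
k(G) = 36 - 54*G (k(G) = 3*(-3*(6*G - 4)) = 3*(-3*(-4 + 6*G)) = 3*(12 - 18*G) = 36 - 54*G)
k(-2)*155 - 114 = (36 - 54*(-2))*155 - 114 = (36 + 108)*155 - 114 = 144*155 - 114 = 22320 - 114 = 22206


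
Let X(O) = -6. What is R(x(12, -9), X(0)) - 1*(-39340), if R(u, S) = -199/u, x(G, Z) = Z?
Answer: 354259/9 ≈ 39362.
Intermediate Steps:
R(x(12, -9), X(0)) - 1*(-39340) = -199/(-9) - 1*(-39340) = -199*(-⅑) + 39340 = 199/9 + 39340 = 354259/9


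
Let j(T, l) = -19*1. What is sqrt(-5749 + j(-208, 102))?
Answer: 2*I*sqrt(1442) ≈ 75.947*I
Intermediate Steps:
j(T, l) = -19
sqrt(-5749 + j(-208, 102)) = sqrt(-5749 - 19) = sqrt(-5768) = 2*I*sqrt(1442)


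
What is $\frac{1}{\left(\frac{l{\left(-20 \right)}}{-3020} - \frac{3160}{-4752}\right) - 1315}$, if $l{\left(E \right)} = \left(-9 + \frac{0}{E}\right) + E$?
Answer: $- \frac{896940}{1178871037} \approx -0.00076085$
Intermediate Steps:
$l{\left(E \right)} = -9 + E$ ($l{\left(E \right)} = \left(-9 + 0\right) + E = -9 + E$)
$\frac{1}{\left(\frac{l{\left(-20 \right)}}{-3020} - \frac{3160}{-4752}\right) - 1315} = \frac{1}{\left(\frac{-9 - 20}{-3020} - \frac{3160}{-4752}\right) - 1315} = \frac{1}{\left(\left(-29\right) \left(- \frac{1}{3020}\right) - - \frac{395}{594}\right) - 1315} = \frac{1}{\left(\frac{29}{3020} + \frac{395}{594}\right) - 1315} = \frac{1}{\frac{605063}{896940} - 1315} = \frac{1}{- \frac{1178871037}{896940}} = - \frac{896940}{1178871037}$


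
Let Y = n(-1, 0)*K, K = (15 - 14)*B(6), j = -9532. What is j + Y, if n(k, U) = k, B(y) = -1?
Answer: -9531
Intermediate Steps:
K = -1 (K = (15 - 14)*(-1) = 1*(-1) = -1)
Y = 1 (Y = -1*(-1) = 1)
j + Y = -9532 + 1 = -9531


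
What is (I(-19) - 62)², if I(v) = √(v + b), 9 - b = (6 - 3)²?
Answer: (62 - I*√19)² ≈ 3825.0 - 540.5*I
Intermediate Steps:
b = 0 (b = 9 - (6 - 3)² = 9 - 1*3² = 9 - 1*9 = 9 - 9 = 0)
I(v) = √v (I(v) = √(v + 0) = √v)
(I(-19) - 62)² = (√(-19) - 62)² = (I*√19 - 62)² = (-62 + I*√19)²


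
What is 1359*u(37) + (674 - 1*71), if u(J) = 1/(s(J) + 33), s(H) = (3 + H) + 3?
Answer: 47187/76 ≈ 620.88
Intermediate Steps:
s(H) = 6 + H
u(J) = 1/(39 + J) (u(J) = 1/((6 + J) + 33) = 1/(39 + J))
1359*u(37) + (674 - 1*71) = 1359/(39 + 37) + (674 - 1*71) = 1359/76 + (674 - 71) = 1359*(1/76) + 603 = 1359/76 + 603 = 47187/76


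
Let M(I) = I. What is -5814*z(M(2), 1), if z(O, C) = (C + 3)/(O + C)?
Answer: -7752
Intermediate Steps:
z(O, C) = (3 + C)/(C + O)
-5814*z(M(2), 1) = -5814*(3 + 1)/(1 + 2) = -5814*4/3 = -7752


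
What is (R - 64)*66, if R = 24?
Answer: -2640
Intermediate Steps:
(R - 64)*66 = (24 - 64)*66 = -40*66 = -2640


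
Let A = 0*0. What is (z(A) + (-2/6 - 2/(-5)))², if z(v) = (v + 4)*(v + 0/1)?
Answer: 1/225 ≈ 0.0044444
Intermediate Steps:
A = 0
z(v) = v*(4 + v) (z(v) = (4 + v)*(v + 0*1) = (4 + v)*(v + 0) = (4 + v)*v = v*(4 + v))
(z(A) + (-2/6 - 2/(-5)))² = (0*(4 + 0) + (-2/6 - 2/(-5)))² = (0*4 + (-2*⅙ - 2*(-⅕)))² = (0 + (-⅓ + ⅖))² = (0 + 1/15)² = (1/15)² = 1/225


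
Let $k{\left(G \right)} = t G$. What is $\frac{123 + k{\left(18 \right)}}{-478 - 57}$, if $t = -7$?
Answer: $\frac{3}{535} \approx 0.0056075$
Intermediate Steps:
$k{\left(G \right)} = - 7 G$
$\frac{123 + k{\left(18 \right)}}{-478 - 57} = \frac{123 - 126}{-478 - 57} = \frac{123 - 126}{-535} = \left(-3\right) \left(- \frac{1}{535}\right) = \frac{3}{535}$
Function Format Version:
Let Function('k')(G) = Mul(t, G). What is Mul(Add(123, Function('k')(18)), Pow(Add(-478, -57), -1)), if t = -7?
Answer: Rational(3, 535) ≈ 0.0056075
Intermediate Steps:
Function('k')(G) = Mul(-7, G)
Mul(Add(123, Function('k')(18)), Pow(Add(-478, -57), -1)) = Mul(Add(123, Mul(-7, 18)), Pow(Add(-478, -57), -1)) = Mul(Add(123, -126), Pow(-535, -1)) = Mul(-3, Rational(-1, 535)) = Rational(3, 535)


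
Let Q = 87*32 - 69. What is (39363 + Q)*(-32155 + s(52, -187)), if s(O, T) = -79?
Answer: -1356342252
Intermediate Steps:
Q = 2715 (Q = 2784 - 69 = 2715)
(39363 + Q)*(-32155 + s(52, -187)) = (39363 + 2715)*(-32155 - 79) = 42078*(-32234) = -1356342252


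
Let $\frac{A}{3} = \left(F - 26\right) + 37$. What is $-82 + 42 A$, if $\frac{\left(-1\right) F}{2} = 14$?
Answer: $-2224$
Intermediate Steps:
$F = -28$ ($F = \left(-2\right) 14 = -28$)
$A = -51$ ($A = 3 \left(\left(-28 - 26\right) + 37\right) = 3 \left(-54 + 37\right) = 3 \left(-17\right) = -51$)
$-82 + 42 A = -82 + 42 \left(-51\right) = -82 - 2142 = -2224$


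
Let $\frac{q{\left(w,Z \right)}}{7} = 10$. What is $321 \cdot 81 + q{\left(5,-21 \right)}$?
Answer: $26071$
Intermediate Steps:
$q{\left(w,Z \right)} = 70$ ($q{\left(w,Z \right)} = 7 \cdot 10 = 70$)
$321 \cdot 81 + q{\left(5,-21 \right)} = 321 \cdot 81 + 70 = 26001 + 70 = 26071$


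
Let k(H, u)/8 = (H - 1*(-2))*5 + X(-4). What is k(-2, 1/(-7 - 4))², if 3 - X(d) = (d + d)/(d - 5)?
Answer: 23104/81 ≈ 285.23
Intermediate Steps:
X(d) = 3 - 2*d/(-5 + d) (X(d) = 3 - (d + d)/(d - 5) = 3 - 2*d/(-5 + d))
k(H, u) = 872/9 + 40*H (k(H, u) = 8*((H - 1*(-2))*5 + (-15 - 4)/(-5 - 4)) = 8*((H + 2)*5 - 19/(-9)) = 8*((2 + H)*5 - ⅑*(-19)) = 8*((10 + 5*H) + 19/9) = 8*(109/9 + 5*H) = 872/9 + 40*H)
k(-2, 1/(-7 - 4))² = (872/9 + 40*(-2))² = (872/9 - 80)² = (152/9)² = 23104/81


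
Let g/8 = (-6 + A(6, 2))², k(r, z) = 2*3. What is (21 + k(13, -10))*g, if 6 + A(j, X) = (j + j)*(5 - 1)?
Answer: 279936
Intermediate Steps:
k(r, z) = 6
A(j, X) = -6 + 8*j (A(j, X) = -6 + (j + j)*(5 - 1) = -6 + (2*j)*4 = -6 + 8*j)
g = 10368 (g = 8*(-6 + (-6 + 8*6))² = 8*(-6 + (-6 + 48))² = 8*(-6 + 42)² = 8*36² = 8*1296 = 10368)
(21 + k(13, -10))*g = (21 + 6)*10368 = 27*10368 = 279936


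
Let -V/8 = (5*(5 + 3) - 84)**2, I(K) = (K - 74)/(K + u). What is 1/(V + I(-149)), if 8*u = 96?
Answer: -137/2121633 ≈ -6.4573e-5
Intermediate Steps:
u = 12 (u = (1/8)*96 = 12)
I(K) = (-74 + K)/(12 + K) (I(K) = (K - 74)/(K + 12) = (-74 + K)/(12 + K))
V = -15488 (V = -8*(5*(5 + 3) - 84)**2 = -8*(5*8 - 84)**2 = -8*(40 - 84)**2 = -8*(-44)**2 = -8*1936 = -15488)
1/(V + I(-149)) = 1/(-15488 + (-74 - 149)/(12 - 149)) = 1/(-15488 - 223/(-137)) = 1/(-15488 - 1/137*(-223)) = 1/(-15488 + 223/137) = 1/(-2121633/137) = -137/2121633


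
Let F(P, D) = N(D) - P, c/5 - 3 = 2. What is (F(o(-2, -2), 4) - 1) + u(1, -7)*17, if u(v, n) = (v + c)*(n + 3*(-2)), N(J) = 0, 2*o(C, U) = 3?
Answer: -11497/2 ≈ -5748.5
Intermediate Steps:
o(C, U) = 3/2 (o(C, U) = (1/2)*3 = 3/2)
c = 25 (c = 15 + 5*2 = 15 + 10 = 25)
u(v, n) = (-6 + n)*(25 + v) (u(v, n) = (v + 25)*(n + 3*(-2)) = (25 + v)*(n - 6) = (25 + v)*(-6 + n) = (-6 + n)*(25 + v))
F(P, D) = -P (F(P, D) = 0 - P = -P)
(F(o(-2, -2), 4) - 1) + u(1, -7)*17 = (-1*3/2 - 1) + (-150 - 6*1 + 25*(-7) - 7*1)*17 = (-3/2 - 1) + (-150 - 6 - 175 - 7)*17 = -5/2 - 338*17 = -5/2 - 5746 = -11497/2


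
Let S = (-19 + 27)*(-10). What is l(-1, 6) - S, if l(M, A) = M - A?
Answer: 73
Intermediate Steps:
S = -80 (S = 8*(-10) = -80)
l(-1, 6) - S = (-1 - 1*6) - 1*(-80) = (-1 - 6) + 80 = -7 + 80 = 73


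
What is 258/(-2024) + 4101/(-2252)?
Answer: -277545/142439 ≈ -1.9485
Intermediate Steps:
258/(-2024) + 4101/(-2252) = 258*(-1/2024) + 4101*(-1/2252) = -129/1012 - 4101/2252 = -277545/142439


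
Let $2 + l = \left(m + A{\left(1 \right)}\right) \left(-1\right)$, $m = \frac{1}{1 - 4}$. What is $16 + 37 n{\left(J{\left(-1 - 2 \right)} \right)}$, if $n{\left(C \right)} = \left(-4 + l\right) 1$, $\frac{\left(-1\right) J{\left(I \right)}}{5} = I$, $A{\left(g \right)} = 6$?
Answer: $- \frac{1247}{3} \approx -415.67$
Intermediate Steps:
$m = - \frac{1}{3}$ ($m = \frac{1}{-3} = - \frac{1}{3} \approx -0.33333$)
$J{\left(I \right)} = - 5 I$
$l = - \frac{23}{3}$ ($l = -2 + \left(- \frac{1}{3} + 6\right) \left(-1\right) = -2 + \frac{17}{3} \left(-1\right) = -2 - \frac{17}{3} = - \frac{23}{3} \approx -7.6667$)
$n{\left(C \right)} = - \frac{35}{3}$ ($n{\left(C \right)} = \left(-4 - \frac{23}{3}\right) 1 = \left(- \frac{35}{3}\right) 1 = - \frac{35}{3}$)
$16 + 37 n{\left(J{\left(-1 - 2 \right)} \right)} = 16 + 37 \left(- \frac{35}{3}\right) = 16 - \frac{1295}{3} = - \frac{1247}{3}$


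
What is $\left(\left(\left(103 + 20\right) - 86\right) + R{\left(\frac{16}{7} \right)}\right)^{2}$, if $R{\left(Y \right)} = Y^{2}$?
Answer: $\frac{4280761}{2401} \approx 1782.9$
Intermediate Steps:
$\left(\left(\left(103 + 20\right) - 86\right) + R{\left(\frac{16}{7} \right)}\right)^{2} = \left(\left(\left(103 + 20\right) - 86\right) + \left(\frac{16}{7}\right)^{2}\right)^{2} = \left(\left(123 - 86\right) + \left(16 \cdot \frac{1}{7}\right)^{2}\right)^{2} = \left(37 + \left(\frac{16}{7}\right)^{2}\right)^{2} = \left(37 + \frac{256}{49}\right)^{2} = \left(\frac{2069}{49}\right)^{2} = \frac{4280761}{2401}$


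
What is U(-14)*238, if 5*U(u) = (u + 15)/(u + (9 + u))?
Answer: -238/95 ≈ -2.5053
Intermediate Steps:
U(u) = (15 + u)/(5*(9 + 2*u)) (U(u) = ((u + 15)/(u + (9 + u)))/5 = ((15 + u)/(9 + 2*u))/5 = (15 + u)/(5*(9 + 2*u)))
U(-14)*238 = ((15 - 14)/(5*(9 + 2*(-14))))*238 = ((⅕)*1/(9 - 28))*238 = ((⅕)*1/(-19))*238 = ((⅕)*(-1/19)*1)*238 = -1/95*238 = -238/95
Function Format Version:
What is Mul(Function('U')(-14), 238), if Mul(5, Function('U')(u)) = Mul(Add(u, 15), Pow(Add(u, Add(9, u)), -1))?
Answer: Rational(-238, 95) ≈ -2.5053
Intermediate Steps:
Function('U')(u) = Mul(Rational(1, 5), Pow(Add(9, Mul(2, u)), -1), Add(15, u)) (Function('U')(u) = Mul(Rational(1, 5), Mul(Add(u, 15), Pow(Add(u, Add(9, u)), -1))) = Mul(Rational(1, 5), Mul(Add(15, u), Pow(Add(9, Mul(2, u)), -1))) = Mul(Rational(1, 5), Mul(Pow(Add(9, Mul(2, u)), -1), Add(15, u))) = Mul(Rational(1, 5), Pow(Add(9, Mul(2, u)), -1), Add(15, u)))
Mul(Function('U')(-14), 238) = Mul(Mul(Rational(1, 5), Pow(Add(9, Mul(2, -14)), -1), Add(15, -14)), 238) = Mul(Mul(Rational(1, 5), Pow(Add(9, -28), -1), 1), 238) = Mul(Mul(Rational(1, 5), Pow(-19, -1), 1), 238) = Mul(Mul(Rational(1, 5), Rational(-1, 19), 1), 238) = Mul(Rational(-1, 95), 238) = Rational(-238, 95)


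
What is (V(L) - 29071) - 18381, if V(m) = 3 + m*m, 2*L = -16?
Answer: -47385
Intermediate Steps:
L = -8 (L = (½)*(-16) = -8)
V(m) = 3 + m²
(V(L) - 29071) - 18381 = ((3 + (-8)²) - 29071) - 18381 = ((3 + 64) - 29071) - 18381 = (67 - 29071) - 18381 = -29004 - 18381 = -47385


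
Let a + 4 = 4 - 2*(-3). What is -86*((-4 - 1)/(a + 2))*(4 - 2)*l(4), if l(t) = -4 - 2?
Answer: -645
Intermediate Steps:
l(t) = -6
a = 6 (a = -4 + (4 - 2*(-3)) = -4 + (4 + 6) = -4 + 10 = 6)
-86*((-4 - 1)/(a + 2))*(4 - 2)*l(4) = -86*((-4 - 1)/(6 + 2))*(4 - 2)*(-6) = -86*-5/8*2*(-6) = -86*-5*⅛*2*(-6) = -86*(-5/8*2)*(-6) = -(-215)*(-6)/2 = -86*15/2 = -645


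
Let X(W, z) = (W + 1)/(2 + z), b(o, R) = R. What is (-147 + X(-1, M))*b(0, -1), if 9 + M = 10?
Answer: 147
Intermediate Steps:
M = 1 (M = -9 + 10 = 1)
X(W, z) = (1 + W)/(2 + z)
(-147 + X(-1, M))*b(0, -1) = (-147 + (1 - 1)/(2 + 1))*(-1) = (-147 + 0/3)*(-1) = (-147 + (1/3)*0)*(-1) = (-147 + 0)*(-1) = -147*(-1) = 147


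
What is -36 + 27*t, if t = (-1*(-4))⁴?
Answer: 6876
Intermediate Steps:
t = 256 (t = 4⁴ = 256)
-36 + 27*t = -36 + 27*256 = -36 + 6912 = 6876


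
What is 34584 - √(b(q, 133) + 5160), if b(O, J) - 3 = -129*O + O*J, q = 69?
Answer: 34584 - 7*√111 ≈ 34510.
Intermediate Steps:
b(O, J) = 3 - 129*O + J*O (b(O, J) = 3 + (-129*O + O*J) = 3 + (-129*O + J*O) = 3 - 129*O + J*O)
34584 - √(b(q, 133) + 5160) = 34584 - √((3 - 129*69 + 133*69) + 5160) = 34584 - √((3 - 8901 + 9177) + 5160) = 34584 - √(279 + 5160) = 34584 - √5439 = 34584 - 7*√111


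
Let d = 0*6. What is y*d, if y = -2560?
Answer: 0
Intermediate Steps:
d = 0
y*d = -2560*0 = 0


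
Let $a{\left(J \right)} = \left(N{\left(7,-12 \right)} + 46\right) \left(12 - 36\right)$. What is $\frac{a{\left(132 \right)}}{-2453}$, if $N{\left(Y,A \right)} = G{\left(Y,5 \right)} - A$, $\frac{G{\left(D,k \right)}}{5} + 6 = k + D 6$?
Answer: $\frac{6312}{2453} \approx 2.5732$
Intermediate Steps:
$G{\left(D,k \right)} = -30 + 5 k + 30 D$ ($G{\left(D,k \right)} = -30 + 5 \left(k + D 6\right) = -30 + 5 \left(k + 6 D\right) = -30 + \left(5 k + 30 D\right) = -30 + 5 k + 30 D$)
$N{\left(Y,A \right)} = -5 - A + 30 Y$ ($N{\left(Y,A \right)} = \left(-30 + 5 \cdot 5 + 30 Y\right) - A = \left(-30 + 25 + 30 Y\right) - A = \left(-5 + 30 Y\right) - A = -5 - A + 30 Y$)
$a{\left(J \right)} = -6312$ ($a{\left(J \right)} = \left(\left(-5 - -12 + 30 \cdot 7\right) + 46\right) \left(12 - 36\right) = \left(\left(-5 + 12 + 210\right) + 46\right) \left(-24\right) = \left(217 + 46\right) \left(-24\right) = 263 \left(-24\right) = -6312$)
$\frac{a{\left(132 \right)}}{-2453} = - \frac{6312}{-2453} = \left(-6312\right) \left(- \frac{1}{2453}\right) = \frac{6312}{2453}$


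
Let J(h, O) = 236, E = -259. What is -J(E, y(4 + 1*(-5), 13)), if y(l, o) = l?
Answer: -236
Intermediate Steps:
-J(E, y(4 + 1*(-5), 13)) = -1*236 = -236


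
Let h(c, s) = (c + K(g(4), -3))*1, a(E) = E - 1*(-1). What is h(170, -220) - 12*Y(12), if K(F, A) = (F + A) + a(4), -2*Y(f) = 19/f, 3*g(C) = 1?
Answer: 1091/6 ≈ 181.83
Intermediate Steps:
a(E) = 1 + E (a(E) = E + 1 = 1 + E)
g(C) = 1/3 (g(C) = (1/3)*1 = 1/3)
Y(f) = -19/(2*f)
K(F, A) = 5 + A + F (K(F, A) = (F + A) + (1 + 4) = (A + F) + 5 = 5 + A + F)
h(c, s) = 7/3 + c (h(c, s) = (c + (5 - 3 + 1/3))*1 = (c + 7/3)*1 = (7/3 + c)*1 = 7/3 + c)
h(170, -220) - 12*Y(12) = (7/3 + 170) - 12*(-19/2/12) = 517/3 - 12*(-19/2*1/12) = 517/3 - 12*(-19)/24 = 517/3 - 1*(-19/2) = 517/3 + 19/2 = 1091/6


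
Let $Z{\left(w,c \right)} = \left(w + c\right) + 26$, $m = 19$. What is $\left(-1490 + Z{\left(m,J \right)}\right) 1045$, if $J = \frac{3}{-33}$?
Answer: $-1510120$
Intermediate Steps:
$J = - \frac{1}{11}$ ($J = 3 \left(- \frac{1}{33}\right) = - \frac{1}{11} \approx -0.090909$)
$Z{\left(w,c \right)} = 26 + c + w$ ($Z{\left(w,c \right)} = \left(c + w\right) + 26 = 26 + c + w$)
$\left(-1490 + Z{\left(m,J \right)}\right) 1045 = \left(-1490 + \left(26 - \frac{1}{11} + 19\right)\right) 1045 = \left(-1490 + \frac{494}{11}\right) 1045 = \left(- \frac{15896}{11}\right) 1045 = -1510120$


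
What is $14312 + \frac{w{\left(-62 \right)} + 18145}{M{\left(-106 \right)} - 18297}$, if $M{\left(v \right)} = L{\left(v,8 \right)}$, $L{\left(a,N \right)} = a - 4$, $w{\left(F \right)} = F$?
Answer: $\frac{263422901}{18407} \approx 14311.0$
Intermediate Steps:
$L{\left(a,N \right)} = -4 + a$
$M{\left(v \right)} = -4 + v$
$14312 + \frac{w{\left(-62 \right)} + 18145}{M{\left(-106 \right)} - 18297} = 14312 + \frac{-62 + 18145}{\left(-4 - 106\right) - 18297} = 14312 + \frac{18083}{-110 - 18297} = 14312 + \frac{18083}{-18407} = 14312 + 18083 \left(- \frac{1}{18407}\right) = 14312 - \frac{18083}{18407} = \frac{263422901}{18407}$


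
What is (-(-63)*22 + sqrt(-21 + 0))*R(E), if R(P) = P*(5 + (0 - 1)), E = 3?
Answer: 16632 + 12*I*sqrt(21) ≈ 16632.0 + 54.991*I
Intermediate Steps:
R(P) = 4*P (R(P) = P*(5 - 1) = P*4 = 4*P)
(-(-63)*22 + sqrt(-21 + 0))*R(E) = (-(-63)*22 + sqrt(-21 + 0))*(4*3) = (-63*(-22) + sqrt(-21))*12 = (1386 + I*sqrt(21))*12 = 16632 + 12*I*sqrt(21)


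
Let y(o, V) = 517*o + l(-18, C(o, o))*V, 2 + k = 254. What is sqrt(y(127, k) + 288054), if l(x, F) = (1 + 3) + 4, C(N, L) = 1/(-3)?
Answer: sqrt(355729) ≈ 596.43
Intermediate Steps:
k = 252 (k = -2 + 254 = 252)
C(N, L) = -1/3
l(x, F) = 8 (l(x, F) = 4 + 4 = 8)
y(o, V) = 8*V + 517*o (y(o, V) = 517*o + 8*V = 8*V + 517*o)
sqrt(y(127, k) + 288054) = sqrt((8*252 + 517*127) + 288054) = sqrt((2016 + 65659) + 288054) = sqrt(67675 + 288054) = sqrt(355729)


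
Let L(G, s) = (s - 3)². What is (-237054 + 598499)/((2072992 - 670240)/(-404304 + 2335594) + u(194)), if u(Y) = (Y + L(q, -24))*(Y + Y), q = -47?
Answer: 349027557025/345821351356 ≈ 1.0093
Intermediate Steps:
L(G, s) = (-3 + s)²
u(Y) = 2*Y*(729 + Y) (u(Y) = (Y + (-3 - 24)²)*(Y + Y) = (Y + (-27)²)*(2*Y) = (Y + 729)*(2*Y) = (729 + Y)*(2*Y) = 2*Y*(729 + Y))
(-237054 + 598499)/((2072992 - 670240)/(-404304 + 2335594) + u(194)) = (-237054 + 598499)/((2072992 - 670240)/(-404304 + 2335594) + 2*194*(729 + 194)) = 361445/(1402752/1931290 + 2*194*923) = 361445/(1402752*(1/1931290) + 358124) = 361445/(701376/965645 + 358124) = 361445/(345821351356/965645) = 361445*(965645/345821351356) = 349027557025/345821351356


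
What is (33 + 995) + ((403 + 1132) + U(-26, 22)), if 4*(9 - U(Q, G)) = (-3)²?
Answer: 10279/4 ≈ 2569.8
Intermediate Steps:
U(Q, G) = 27/4 (U(Q, G) = 9 - ¼*(-3)² = 9 - ¼*9 = 9 - 9/4 = 27/4)
(33 + 995) + ((403 + 1132) + U(-26, 22)) = (33 + 995) + ((403 + 1132) + 27/4) = 1028 + (1535 + 27/4) = 1028 + 6167/4 = 10279/4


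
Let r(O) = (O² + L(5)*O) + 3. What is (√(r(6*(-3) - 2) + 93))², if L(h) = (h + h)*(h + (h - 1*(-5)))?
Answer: -2504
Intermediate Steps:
L(h) = 2*h*(5 + 2*h) (L(h) = (2*h)*(h + (h + 5)) = (2*h)*(h + (5 + h)) = (2*h)*(5 + 2*h) = 2*h*(5 + 2*h))
r(O) = 3 + O² + 150*O (r(O) = (O² + (2*5*(5 + 2*5))*O) + 3 = (O² + (2*5*(5 + 10))*O) + 3 = (O² + (2*5*15)*O) + 3 = (O² + 150*O) + 3 = 3 + O² + 150*O)
(√(r(6*(-3) - 2) + 93))² = (√((3 + (6*(-3) - 2)² + 150*(6*(-3) - 2)) + 93))² = (√((3 + (-18 - 2)² + 150*(-18 - 2)) + 93))² = (√((3 + (-20)² + 150*(-20)) + 93))² = (√((3 + 400 - 3000) + 93))² = (√(-2597 + 93))² = (√(-2504))² = (2*I*√626)² = -2504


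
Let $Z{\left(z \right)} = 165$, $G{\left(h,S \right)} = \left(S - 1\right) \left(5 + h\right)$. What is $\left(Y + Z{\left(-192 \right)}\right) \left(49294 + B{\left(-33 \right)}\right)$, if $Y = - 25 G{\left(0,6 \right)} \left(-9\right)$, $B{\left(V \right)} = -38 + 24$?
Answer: $285331200$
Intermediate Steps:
$G{\left(h,S \right)} = \left(-1 + S\right) \left(5 + h\right)$
$B{\left(V \right)} = -14$
$Y = 5625$ ($Y = - 25 \left(-5 - 0 + 5 \cdot 6 + 6 \cdot 0\right) \left(-9\right) = - 25 \left(-5 + 0 + 30 + 0\right) \left(-9\right) = \left(-25\right) 25 \left(-9\right) = \left(-625\right) \left(-9\right) = 5625$)
$\left(Y + Z{\left(-192 \right)}\right) \left(49294 + B{\left(-33 \right)}\right) = \left(5625 + 165\right) \left(49294 - 14\right) = 5790 \cdot 49280 = 285331200$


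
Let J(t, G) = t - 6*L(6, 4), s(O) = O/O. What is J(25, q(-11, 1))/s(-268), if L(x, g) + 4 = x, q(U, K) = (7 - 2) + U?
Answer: 13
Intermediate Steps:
q(U, K) = 5 + U
L(x, g) = -4 + x
s(O) = 1
J(t, G) = -12 + t (J(t, G) = t - 6*(-4 + 6) = t - 6*2 = t - 12 = -12 + t)
J(25, q(-11, 1))/s(-268) = (-12 + 25)/1 = 13*1 = 13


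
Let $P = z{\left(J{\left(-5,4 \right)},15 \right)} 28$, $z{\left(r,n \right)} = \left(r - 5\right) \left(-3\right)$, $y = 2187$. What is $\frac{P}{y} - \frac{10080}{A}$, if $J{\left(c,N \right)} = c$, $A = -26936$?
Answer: $\frac{265900}{350649} \approx 0.75831$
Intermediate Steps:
$z{\left(r,n \right)} = 15 - 3 r$ ($z{\left(r,n \right)} = \left(-5 + r\right) \left(-3\right) = 15 - 3 r$)
$P = 840$ ($P = \left(15 - -15\right) 28 = \left(15 + 15\right) 28 = 30 \cdot 28 = 840$)
$\frac{P}{y} - \frac{10080}{A} = \frac{840}{2187} - \frac{10080}{-26936} = 840 \cdot \frac{1}{2187} - - \frac{180}{481} = \frac{280}{729} + \frac{180}{481} = \frac{265900}{350649}$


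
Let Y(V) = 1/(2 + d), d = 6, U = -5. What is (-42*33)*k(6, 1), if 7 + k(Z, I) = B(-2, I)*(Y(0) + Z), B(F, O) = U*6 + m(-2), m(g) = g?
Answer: 281358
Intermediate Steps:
Y(V) = ⅛ (Y(V) = 1/(2 + 6) = 1/8 = ⅛)
B(F, O) = -32 (B(F, O) = -5*6 - 2 = -30 - 2 = -32)
k(Z, I) = -11 - 32*Z (k(Z, I) = -7 - 32*(⅛ + Z) = -7 + (-4 - 32*Z) = -11 - 32*Z)
(-42*33)*k(6, 1) = (-42*33)*(-11 - 32*6) = -1386*(-11 - 192) = -1386*(-203) = 281358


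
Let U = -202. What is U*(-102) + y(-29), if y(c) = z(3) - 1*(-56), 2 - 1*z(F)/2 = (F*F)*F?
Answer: 20610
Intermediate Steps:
z(F) = 4 - 2*F**3 (z(F) = 4 - 2*F*F*F = 4 - 2*F**2*F = 4 - 2*F**3)
y(c) = 6 (y(c) = (4 - 2*3**3) - 1*(-56) = (4 - 2*27) + 56 = (4 - 54) + 56 = -50 + 56 = 6)
U*(-102) + y(-29) = -202*(-102) + 6 = 20604 + 6 = 20610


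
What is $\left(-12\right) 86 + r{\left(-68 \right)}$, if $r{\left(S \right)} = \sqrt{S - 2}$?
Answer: $-1032 + i \sqrt{70} \approx -1032.0 + 8.3666 i$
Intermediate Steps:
$r{\left(S \right)} = \sqrt{-2 + S}$
$\left(-12\right) 86 + r{\left(-68 \right)} = \left(-12\right) 86 + \sqrt{-2 - 68} = -1032 + \sqrt{-70} = -1032 + i \sqrt{70}$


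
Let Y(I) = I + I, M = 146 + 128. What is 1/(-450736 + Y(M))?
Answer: -1/450188 ≈ -2.2213e-6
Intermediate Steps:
M = 274
Y(I) = 2*I
1/(-450736 + Y(M)) = 1/(-450736 + 2*274) = 1/(-450736 + 548) = 1/(-450188) = -1/450188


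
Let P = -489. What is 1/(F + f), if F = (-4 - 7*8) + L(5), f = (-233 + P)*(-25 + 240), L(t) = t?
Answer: -1/155285 ≈ -6.4398e-6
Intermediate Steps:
f = -155230 (f = (-233 - 489)*(-25 + 240) = -722*215 = -155230)
F = -55 (F = (-4 - 7*8) + 5 = (-4 - 56) + 5 = -60 + 5 = -55)
1/(F + f) = 1/(-55 - 155230) = 1/(-155285) = -1/155285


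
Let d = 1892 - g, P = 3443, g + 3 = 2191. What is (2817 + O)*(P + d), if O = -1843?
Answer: 3065178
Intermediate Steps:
g = 2188 (g = -3 + 2191 = 2188)
d = -296 (d = 1892 - 1*2188 = 1892 - 2188 = -296)
(2817 + O)*(P + d) = (2817 - 1843)*(3443 - 296) = 974*3147 = 3065178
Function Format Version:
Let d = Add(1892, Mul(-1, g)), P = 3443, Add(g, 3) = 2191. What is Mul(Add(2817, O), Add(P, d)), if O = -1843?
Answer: 3065178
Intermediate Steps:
g = 2188 (g = Add(-3, 2191) = 2188)
d = -296 (d = Add(1892, Mul(-1, 2188)) = Add(1892, -2188) = -296)
Mul(Add(2817, O), Add(P, d)) = Mul(Add(2817, -1843), Add(3443, -296)) = Mul(974, 3147) = 3065178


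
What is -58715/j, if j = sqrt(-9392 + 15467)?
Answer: -11743*sqrt(3)/27 ≈ -753.31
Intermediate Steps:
j = 45*sqrt(3) (j = sqrt(6075) = 45*sqrt(3) ≈ 77.942)
-58715/j = -58715*sqrt(3)/135 = -11743*sqrt(3)/27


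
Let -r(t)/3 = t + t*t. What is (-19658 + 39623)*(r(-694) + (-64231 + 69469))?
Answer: -28701444420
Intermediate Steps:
r(t) = -3*t - 3*t² (r(t) = -3*(t + t*t) = -3*(t + t²) = -3*t - 3*t²)
(-19658 + 39623)*(r(-694) + (-64231 + 69469)) = (-19658 + 39623)*(-3*(-694)*(1 - 694) + (-64231 + 69469)) = 19965*(-3*(-694)*(-693) + 5238) = 19965*(-1442826 + 5238) = 19965*(-1437588) = -28701444420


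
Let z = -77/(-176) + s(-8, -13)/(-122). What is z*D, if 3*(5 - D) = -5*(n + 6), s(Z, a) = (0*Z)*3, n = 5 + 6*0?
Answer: 245/24 ≈ 10.208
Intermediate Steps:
n = 5 (n = 5 + 0 = 5)
s(Z, a) = 0 (s(Z, a) = 0*3 = 0)
z = 7/16 (z = -77/(-176) + 0/(-122) = -77*(-1/176) + 0*(-1/122) = 7/16 + 0 = 7/16 ≈ 0.43750)
D = 70/3 (D = 5 - (-5)*(5 + 6)/3 = 5 - (-5)*11/3 = 5 - 1/3*(-55) = 5 + 55/3 = 70/3 ≈ 23.333)
z*D = (7/16)*(70/3) = 245/24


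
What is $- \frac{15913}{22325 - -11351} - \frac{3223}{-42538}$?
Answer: $- \frac{284184723}{716254844} \approx -0.39676$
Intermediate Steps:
$- \frac{15913}{22325 - -11351} - \frac{3223}{-42538} = - \frac{15913}{22325 + 11351} - - \frac{3223}{42538} = - \frac{15913}{33676} + \frac{3223}{42538} = - \frac{284184723}{716254844}$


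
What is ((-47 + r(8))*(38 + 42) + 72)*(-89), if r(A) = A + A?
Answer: 214312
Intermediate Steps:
r(A) = 2*A
((-47 + r(8))*(38 + 42) + 72)*(-89) = ((-47 + 2*8)*(38 + 42) + 72)*(-89) = ((-47 + 16)*80 + 72)*(-89) = (-31*80 + 72)*(-89) = (-2480 + 72)*(-89) = -2408*(-89) = 214312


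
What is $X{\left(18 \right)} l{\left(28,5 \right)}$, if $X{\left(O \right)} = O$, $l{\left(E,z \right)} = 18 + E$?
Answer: $828$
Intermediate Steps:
$X{\left(18 \right)} l{\left(28,5 \right)} = 18 \left(18 + 28\right) = 18 \cdot 46 = 828$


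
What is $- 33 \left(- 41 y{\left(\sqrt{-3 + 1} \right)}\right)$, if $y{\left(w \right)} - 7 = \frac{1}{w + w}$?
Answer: $9471 - \frac{1353 i \sqrt{2}}{4} \approx 9471.0 - 478.36 i$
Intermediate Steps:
$y{\left(w \right)} = 7 + \frac{1}{2 w}$ ($y{\left(w \right)} = 7 + \frac{1}{w + w} = 7 + \frac{1}{2 w}$)
$- 33 \left(- 41 y{\left(\sqrt{-3 + 1} \right)}\right) = - 33 \left(- 41 \left(7 + \frac{1}{2 \sqrt{-3 + 1}}\right)\right) = - 33 \left(- 41 \left(7 + \frac{1}{2 \sqrt{-2}}\right)\right) = - 33 \left(- 41 \left(7 + \frac{1}{2 i \sqrt{2}}\right)\right) = - 33 \left(- 41 \left(7 + \frac{\left(- \frac{1}{2}\right) i \sqrt{2}}{2}\right)\right) = - 33 \left(- 41 \left(7 - \frac{i \sqrt{2}}{4}\right)\right) = - 33 \left(-287 + \frac{41 i \sqrt{2}}{4}\right) = 9471 - \frac{1353 i \sqrt{2}}{4}$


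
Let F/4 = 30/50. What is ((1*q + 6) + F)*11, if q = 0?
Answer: 462/5 ≈ 92.400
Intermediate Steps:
F = 12/5 (F = 4*(30/50) = 4*(30*(1/50)) = 4*(⅗) = 12/5 ≈ 2.4000)
((1*q + 6) + F)*11 = ((1*0 + 6) + 12/5)*11 = ((0 + 6) + 12/5)*11 = (6 + 12/5)*11 = (42/5)*11 = 462/5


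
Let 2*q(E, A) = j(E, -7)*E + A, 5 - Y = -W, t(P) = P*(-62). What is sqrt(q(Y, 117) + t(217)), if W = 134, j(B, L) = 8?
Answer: I*sqrt(51358)/2 ≈ 113.31*I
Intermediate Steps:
t(P) = -62*P
Y = 139 (Y = 5 - (-1)*134 = 5 - 1*(-134) = 5 + 134 = 139)
q(E, A) = A/2 + 4*E (q(E, A) = (8*E + A)/2 = (A + 8*E)/2 = A/2 + 4*E)
sqrt(q(Y, 117) + t(217)) = sqrt(((1/2)*117 + 4*139) - 62*217) = sqrt((117/2 + 556) - 13454) = sqrt(1229/2 - 13454) = sqrt(-25679/2) = I*sqrt(51358)/2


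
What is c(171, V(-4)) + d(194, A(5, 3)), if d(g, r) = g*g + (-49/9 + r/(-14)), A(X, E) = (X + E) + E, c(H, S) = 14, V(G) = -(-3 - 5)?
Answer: 4743115/126 ≈ 37644.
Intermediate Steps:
V(G) = 8 (V(G) = -1*(-8) = 8)
A(X, E) = X + 2*E (A(X, E) = (E + X) + E = X + 2*E)
d(g, r) = -49/9 + g² - r/14 (d(g, r) = g² + (-49*⅑ + r*(-1/14)) = g² + (-49/9 - r/14) = -49/9 + g² - r/14)
c(171, V(-4)) + d(194, A(5, 3)) = 14 + (-49/9 + 194² - (5 + 2*3)/14) = 14 + (-49/9 + 37636 - (5 + 6)/14) = 14 + (-49/9 + 37636 - 1/14*11) = 14 + (-49/9 + 37636 - 11/14) = 14 + 4741351/126 = 4743115/126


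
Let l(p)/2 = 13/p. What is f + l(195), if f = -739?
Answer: -11083/15 ≈ -738.87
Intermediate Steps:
l(p) = 26/p (l(p) = 2*(13/p) = 26/p)
f + l(195) = -739 + 26/195 = -739 + 26*(1/195) = -739 + 2/15 = -11083/15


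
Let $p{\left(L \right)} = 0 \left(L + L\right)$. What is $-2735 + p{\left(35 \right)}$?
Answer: $-2735$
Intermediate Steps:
$p{\left(L \right)} = 0$ ($p{\left(L \right)} = 0 \cdot 2 L = 0$)
$-2735 + p{\left(35 \right)} = -2735 + 0 = -2735$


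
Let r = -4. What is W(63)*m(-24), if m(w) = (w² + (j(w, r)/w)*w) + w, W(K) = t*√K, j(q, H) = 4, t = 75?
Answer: 125100*√7 ≈ 3.3098e+5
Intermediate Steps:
W(K) = 75*√K
m(w) = 4 + w + w² (m(w) = (w² + (4/w)*w) + w = (w² + 4) + w = (4 + w²) + w = 4 + w + w²)
W(63)*m(-24) = (75*√63)*(4 - 24 + (-24)²) = (75*(3*√7))*(4 - 24 + 576) = (225*√7)*556 = 125100*√7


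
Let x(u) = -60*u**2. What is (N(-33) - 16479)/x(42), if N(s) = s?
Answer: 344/2205 ≈ 0.15601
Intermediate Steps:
(N(-33) - 16479)/x(42) = (-33 - 16479)/((-60*42**2)) = -16512/((-60*1764)) = -16512/(-105840) = -16512*(-1/105840) = 344/2205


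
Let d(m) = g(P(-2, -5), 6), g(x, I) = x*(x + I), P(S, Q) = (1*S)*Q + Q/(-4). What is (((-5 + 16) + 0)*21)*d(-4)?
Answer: 717255/16 ≈ 44828.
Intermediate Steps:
P(S, Q) = -Q/4 + Q*S (P(S, Q) = S*Q + Q*(-1/4) = Q*S - Q/4 = -Q/4 + Q*S)
g(x, I) = x*(I + x)
d(m) = 3105/16 (d(m) = (-5*(-1/4 - 2))*(6 - 5*(-1/4 - 2)) = (-5*(-9/4))*(6 - 5*(-9/4)) = 45*(6 + 45/4)/4 = (45/4)*(69/4) = 3105/16)
(((-5 + 16) + 0)*21)*d(-4) = (((-5 + 16) + 0)*21)*(3105/16) = ((11 + 0)*21)*(3105/16) = (11*21)*(3105/16) = 231*(3105/16) = 717255/16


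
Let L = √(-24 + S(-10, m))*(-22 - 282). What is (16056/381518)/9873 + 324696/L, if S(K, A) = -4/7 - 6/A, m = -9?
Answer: 892/209262623 + 40587*I*√10542/19076 ≈ 4.2626e-6 + 218.45*I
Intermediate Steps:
S(K, A) = -4/7 - 6/A (S(K, A) = -4*⅐ - 6/A = -4/7 - 6/A)
L = -304*I*√10542/21 (L = √(-24 + (-4/7 - 6/(-9)))*(-22 - 282) = √(-24 + (-4/7 - 6*(-⅑)))*(-304) = √(-24 + (-4/7 + ⅔))*(-304) = √(-24 + 2/21)*(-304) = √(-502/21)*(-304) = (I*√10542/21)*(-304) = -304*I*√10542/21 ≈ -1486.3*I)
(16056/381518)/9873 + 324696/L = (16056/381518)/9873 + 324696/((-304*I*√10542/21)) = (16056*(1/381518))*(1/9873) + 324696*(I*√10542/152608) = (8028/190759)*(1/9873) + 40587*I*√10542/19076 = 892/209262623 + 40587*I*√10542/19076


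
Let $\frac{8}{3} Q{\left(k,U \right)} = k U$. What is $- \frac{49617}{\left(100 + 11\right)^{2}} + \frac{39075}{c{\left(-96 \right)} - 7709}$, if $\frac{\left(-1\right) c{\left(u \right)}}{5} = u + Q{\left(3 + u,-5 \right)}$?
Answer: $- \frac{21222443}{2397859} \approx -8.8506$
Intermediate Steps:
$Q{\left(k,U \right)} = \frac{3 U k}{8}$ ($Q{\left(k,U \right)} = \frac{3 k U}{8} = \frac{3 U k}{8}$)
$c{\left(u \right)} = \frac{225}{8} + \frac{35 u}{8}$ ($c{\left(u \right)} = - 5 \left(u + \frac{3}{8} \left(-5\right) \left(3 + u\right)\right) = - 5 \left(u - \left(\frac{45}{8} + \frac{15 u}{8}\right)\right) = - 5 \left(- \frac{45}{8} - \frac{7 u}{8}\right) = \frac{225}{8} + \frac{35 u}{8}$)
$- \frac{49617}{\left(100 + 11\right)^{2}} + \frac{39075}{c{\left(-96 \right)} - 7709} = - \frac{49617}{\left(100 + 11\right)^{2}} + \frac{39075}{\left(\frac{225}{8} + \frac{35}{8} \left(-96\right)\right) - 7709} = - \frac{49617}{111^{2}} + \frac{39075}{\left(\frac{225}{8} - 420\right) - 7709} = - \frac{49617}{12321} + \frac{39075}{- \frac{3135}{8} - 7709} = \left(-49617\right) \frac{1}{12321} + \frac{39075}{- \frac{64807}{8}} = - \frac{149}{37} + 39075 \left(- \frac{8}{64807}\right) = - \frac{149}{37} - \frac{312600}{64807} = - \frac{21222443}{2397859}$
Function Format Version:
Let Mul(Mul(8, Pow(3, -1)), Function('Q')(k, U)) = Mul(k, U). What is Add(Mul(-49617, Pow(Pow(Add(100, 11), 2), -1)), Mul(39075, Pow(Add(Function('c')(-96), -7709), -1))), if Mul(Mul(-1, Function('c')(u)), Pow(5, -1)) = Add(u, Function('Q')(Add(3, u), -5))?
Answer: Rational(-21222443, 2397859) ≈ -8.8506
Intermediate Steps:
Function('Q')(k, U) = Mul(Rational(3, 8), U, k) (Function('Q')(k, U) = Mul(Rational(3, 8), Mul(k, U)) = Mul(Rational(3, 8), Mul(U, k)) = Mul(Rational(3, 8), U, k))
Function('c')(u) = Add(Rational(225, 8), Mul(Rational(35, 8), u)) (Function('c')(u) = Mul(-5, Add(u, Mul(Rational(3, 8), -5, Add(3, u)))) = Mul(-5, Add(u, Add(Rational(-45, 8), Mul(Rational(-15, 8), u)))) = Mul(-5, Add(Rational(-45, 8), Mul(Rational(-7, 8), u))) = Add(Rational(225, 8), Mul(Rational(35, 8), u)))
Add(Mul(-49617, Pow(Pow(Add(100, 11), 2), -1)), Mul(39075, Pow(Add(Function('c')(-96), -7709), -1))) = Add(Mul(-49617, Pow(Pow(Add(100, 11), 2), -1)), Mul(39075, Pow(Add(Add(Rational(225, 8), Mul(Rational(35, 8), -96)), -7709), -1))) = Add(Mul(-49617, Pow(Pow(111, 2), -1)), Mul(39075, Pow(Add(Add(Rational(225, 8), -420), -7709), -1))) = Add(Mul(-49617, Pow(12321, -1)), Mul(39075, Pow(Add(Rational(-3135, 8), -7709), -1))) = Add(Mul(-49617, Rational(1, 12321)), Mul(39075, Pow(Rational(-64807, 8), -1))) = Add(Rational(-149, 37), Mul(39075, Rational(-8, 64807))) = Add(Rational(-149, 37), Rational(-312600, 64807)) = Rational(-21222443, 2397859)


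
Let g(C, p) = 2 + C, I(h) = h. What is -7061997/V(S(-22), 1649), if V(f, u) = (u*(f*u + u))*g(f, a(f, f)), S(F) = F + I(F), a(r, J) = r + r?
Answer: -2353999/1636959002 ≈ -0.0014380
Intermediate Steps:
a(r, J) = 2*r
S(F) = 2*F (S(F) = F + F = 2*F)
V(f, u) = u*(2 + f)*(u + f*u) (V(f, u) = (u*(f*u + u))*(2 + f) = (u*(u + f*u))*(2 + f) = u*(2 + f)*(u + f*u))
-7061997/V(S(-22), 1649) = -7061997*1/(2719201*(1 + 2*(-22))*(2 + 2*(-22))) = -7061997*1/(2719201*(1 - 44)*(2 - 44)) = -7061997/(2719201*(-43)*(-42)) = -7061997/4910877006 = -7061997*1/4910877006 = -2353999/1636959002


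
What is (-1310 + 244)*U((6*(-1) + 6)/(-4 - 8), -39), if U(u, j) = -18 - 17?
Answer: 37310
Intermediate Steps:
U(u, j) = -35
(-1310 + 244)*U((6*(-1) + 6)/(-4 - 8), -39) = (-1310 + 244)*(-35) = -1066*(-35) = 37310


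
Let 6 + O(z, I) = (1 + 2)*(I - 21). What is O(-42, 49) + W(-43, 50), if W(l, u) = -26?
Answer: 52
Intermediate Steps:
O(z, I) = -69 + 3*I (O(z, I) = -6 + (1 + 2)*(I - 21) = -6 + 3*(-21 + I) = -6 + (-63 + 3*I) = -69 + 3*I)
O(-42, 49) + W(-43, 50) = (-69 + 3*49) - 26 = (-69 + 147) - 26 = 78 - 26 = 52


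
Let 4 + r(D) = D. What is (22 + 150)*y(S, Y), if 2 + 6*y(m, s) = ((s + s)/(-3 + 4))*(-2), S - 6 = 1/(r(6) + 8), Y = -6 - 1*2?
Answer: 860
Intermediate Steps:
Y = -8 (Y = -6 - 2 = -8)
r(D) = -4 + D
S = 61/10 (S = 6 + 1/((-4 + 6) + 8) = 6 + 1/(2 + 8) = 6 + 1/10 = 6 + ⅒ = 61/10 ≈ 6.1000)
y(m, s) = -⅓ - 2*s/3 (y(m, s) = -⅓ + (((s + s)/(-3 + 4))*(-2))/6 = -⅓ + (((2*s)/1)*(-2))/6 = -⅓ + (((2*s)*1)*(-2))/6 = -⅓ + ((2*s)*(-2))/6 = -⅓ + (-4*s)/6 = -⅓ - 2*s/3)
(22 + 150)*y(S, Y) = (22 + 150)*(-⅓ - ⅔*(-8)) = 172*(-⅓ + 16/3) = 172*5 = 860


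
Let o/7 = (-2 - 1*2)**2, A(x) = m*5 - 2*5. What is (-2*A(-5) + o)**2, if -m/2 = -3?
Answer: 5184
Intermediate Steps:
m = 6 (m = -2*(-3) = 6)
A(x) = 20 (A(x) = 6*5 - 2*5 = 30 - 10 = 20)
o = 112 (o = 7*(-2 - 1*2)**2 = 7*(-2 - 2)**2 = 7*(-4)**2 = 7*16 = 112)
(-2*A(-5) + o)**2 = (-2*20 + 112)**2 = (-40 + 112)**2 = 72**2 = 5184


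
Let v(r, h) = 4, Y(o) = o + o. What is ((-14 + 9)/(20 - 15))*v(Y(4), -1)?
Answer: -4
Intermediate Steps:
Y(o) = 2*o
((-14 + 9)/(20 - 15))*v(Y(4), -1) = ((-14 + 9)/(20 - 15))*4 = -5/5*4 = -5*⅕*4 = -1*4 = -4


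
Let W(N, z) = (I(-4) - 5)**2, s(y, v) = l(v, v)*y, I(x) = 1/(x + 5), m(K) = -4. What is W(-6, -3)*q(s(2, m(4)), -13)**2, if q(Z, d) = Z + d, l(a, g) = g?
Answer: 7056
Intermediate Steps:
I(x) = 1/(5 + x)
s(y, v) = v*y
W(N, z) = 16 (W(N, z) = (1/(5 - 4) - 5)**2 = (1/1 - 5)**2 = (1 - 5)**2 = (-4)**2 = 16)
W(-6, -3)*q(s(2, m(4)), -13)**2 = 16*(-4*2 - 13)**2 = 16*(-8 - 13)**2 = 16*(-21)**2 = 16*441 = 7056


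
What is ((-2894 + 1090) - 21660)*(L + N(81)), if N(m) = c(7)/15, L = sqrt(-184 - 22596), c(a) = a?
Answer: -164248/15 - 46928*I*sqrt(5695) ≈ -10950.0 - 3.5414e+6*I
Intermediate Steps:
L = 2*I*sqrt(5695) (L = sqrt(-22780) = 2*I*sqrt(5695) ≈ 150.93*I)
N(m) = 7/15
((-2894 + 1090) - 21660)*(L + N(81)) = ((-2894 + 1090) - 21660)*(2*I*sqrt(5695) + 7/15) = (-1804 - 21660)*(7/15 + 2*I*sqrt(5695)) = -23464*(7/15 + 2*I*sqrt(5695)) = -164248/15 - 46928*I*sqrt(5695)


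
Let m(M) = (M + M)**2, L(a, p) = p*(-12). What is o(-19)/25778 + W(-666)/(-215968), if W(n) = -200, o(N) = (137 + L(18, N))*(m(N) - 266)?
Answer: 5804057285/347951444 ≈ 16.681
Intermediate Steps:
L(a, p) = -12*p
m(M) = 4*M**2 (m(M) = (2*M)**2 = 4*M**2)
o(N) = (-266 + 4*N**2)*(137 - 12*N) (o(N) = (137 - 12*N)*(4*N**2 - 266) = (137 - 12*N)*(-266 + 4*N**2) = (-266 + 4*N**2)*(137 - 12*N))
o(-19)/25778 + W(-666)/(-215968) = (-36442 - 48*(-19)**3 + 548*(-19)**2 + 3192*(-19))/25778 - 200/(-215968) = (-36442 - 48*(-6859) + 548*361 - 60648)*(1/25778) - 200*(-1/215968) = (-36442 + 329232 + 197828 - 60648)*(1/25778) + 25/26996 = 429970*(1/25778) + 25/26996 = 214985/12889 + 25/26996 = 5804057285/347951444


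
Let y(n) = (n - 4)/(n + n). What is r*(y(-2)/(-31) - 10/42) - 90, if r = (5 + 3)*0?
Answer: -90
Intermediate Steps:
r = 0 (r = 8*0 = 0)
y(n) = (-4 + n)/(2*n) (y(n) = (-4 + n)/((2*n)) = (-4 + n)*(1/(2*n)) = (-4 + n)/(2*n))
r*(y(-2)/(-31) - 10/42) - 90 = 0*(((1/2)*(-4 - 2)/(-2))/(-31) - 10/42) - 90 = 0*(((1/2)*(-1/2)*(-6))*(-1/31) - 10*1/42) - 90 = 0*((3/2)*(-1/31) - 5/21) - 90 = 0*(-3/62 - 5/21) - 90 = 0*(-373/1302) - 90 = 0 - 90 = -90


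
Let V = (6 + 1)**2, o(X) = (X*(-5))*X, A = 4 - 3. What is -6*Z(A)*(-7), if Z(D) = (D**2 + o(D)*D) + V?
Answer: 1890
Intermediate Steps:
A = 1
o(X) = -5*X**2 (o(X) = (-5*X)*X = -5*X**2)
V = 49 (V = 7**2 = 49)
Z(D) = 49 + D**2 - 5*D**3 (Z(D) = (D**2 + (-5*D**2)*D) + 49 = (D**2 - 5*D**3) + 49 = 49 + D**2 - 5*D**3)
-6*Z(A)*(-7) = -6*(49 + 1**2 - 5*1**3)*(-7) = -6*(49 + 1 - 5*1)*(-7) = -6*(49 + 1 - 5)*(-7) = -6*45*(-7) = -270*(-7) = 1890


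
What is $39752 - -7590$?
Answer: $47342$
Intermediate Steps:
$39752 - -7590 = 39752 + 7590 = 47342$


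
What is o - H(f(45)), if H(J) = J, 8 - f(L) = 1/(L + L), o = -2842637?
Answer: -255838049/90 ≈ -2.8426e+6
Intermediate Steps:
f(L) = 8 - 1/(2*L) (f(L) = 8 - 1/(L + L) = 8 - 1/(2*L))
o - H(f(45)) = -2842637 - (8 - 1/2/45) = -2842637 - (8 - 1/2*1/45) = -2842637 - (8 - 1/90) = -2842637 - 1*719/90 = -2842637 - 719/90 = -255838049/90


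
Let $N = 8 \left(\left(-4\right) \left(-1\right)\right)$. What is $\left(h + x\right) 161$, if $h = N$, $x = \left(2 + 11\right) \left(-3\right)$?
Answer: $-1127$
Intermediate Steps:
$x = -39$ ($x = 13 \left(-3\right) = -39$)
$N = 32$ ($N = 8 \cdot 4 = 32$)
$h = 32$
$\left(h + x\right) 161 = \left(32 - 39\right) 161 = \left(-7\right) 161 = -1127$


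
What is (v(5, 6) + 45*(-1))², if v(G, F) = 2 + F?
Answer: 1369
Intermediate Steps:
(v(5, 6) + 45*(-1))² = ((2 + 6) + 45*(-1))² = (8 - 45)² = (-37)² = 1369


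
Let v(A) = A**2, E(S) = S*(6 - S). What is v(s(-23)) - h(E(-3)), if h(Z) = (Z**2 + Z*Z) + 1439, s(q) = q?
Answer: -2368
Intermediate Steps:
h(Z) = 1439 + 2*Z**2 (h(Z) = (Z**2 + Z**2) + 1439 = 2*Z**2 + 1439 = 1439 + 2*Z**2)
v(s(-23)) - h(E(-3)) = (-23)**2 - (1439 + 2*(-3*(6 - 1*(-3)))**2) = 529 - (1439 + 2*(-3*(6 + 3))**2) = 529 - (1439 + 2*(-3*9)**2) = 529 - (1439 + 2*(-27)**2) = 529 - (1439 + 2*729) = 529 - (1439 + 1458) = 529 - 1*2897 = 529 - 2897 = -2368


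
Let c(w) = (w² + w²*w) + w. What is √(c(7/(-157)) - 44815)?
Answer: 2*I*√6807104734529/24649 ≈ 211.7*I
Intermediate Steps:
c(w) = w + w² + w³ (c(w) = (w² + w³) + w = w + w² + w³)
√(c(7/(-157)) - 44815) = √((7/(-157))*(1 + 7/(-157) + (7/(-157))²) - 44815) = √((7*(-1/157))*(1 + 7*(-1/157) + (7*(-1/157))²) - 44815) = √(-7*(1 - 7/157 + (-7/157)²)/157 - 44815) = √(-7*(1 - 7/157 + 49/24649)/157 - 44815) = √(-7/157*23599/24649 - 44815) = √(-165193/3869893 - 44815) = √(-173429419988/3869893) = 2*I*√6807104734529/24649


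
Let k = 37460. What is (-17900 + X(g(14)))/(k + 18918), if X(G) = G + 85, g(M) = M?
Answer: -2543/8054 ≈ -0.31574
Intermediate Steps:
X(G) = 85 + G
(-17900 + X(g(14)))/(k + 18918) = (-17900 + (85 + 14))/(37460 + 18918) = (-17900 + 99)/56378 = -17801*1/56378 = -2543/8054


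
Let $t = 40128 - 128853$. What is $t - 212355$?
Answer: $-301080$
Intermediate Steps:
$t = -88725$ ($t = 40128 - 128853 = -88725$)
$t - 212355 = -88725 - 212355 = -301080$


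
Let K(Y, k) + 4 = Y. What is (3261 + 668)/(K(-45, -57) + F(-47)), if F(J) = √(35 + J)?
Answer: -192521/2413 - 7858*I*√3/2413 ≈ -79.785 - 5.6405*I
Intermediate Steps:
K(Y, k) = -4 + Y
(3261 + 668)/(K(-45, -57) + F(-47)) = (3261 + 668)/((-4 - 45) + √(35 - 47)) = 3929/(-49 + √(-12)) = 3929/(-49 + 2*I*√3)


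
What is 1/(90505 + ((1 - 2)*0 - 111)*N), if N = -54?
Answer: 1/96499 ≈ 1.0363e-5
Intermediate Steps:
1/(90505 + ((1 - 2)*0 - 111)*N) = 1/(90505 + ((1 - 2)*0 - 111)*(-54)) = 1/(90505 + (-1*0 - 111)*(-54)) = 1/(90505 + (0 - 111)*(-54)) = 1/(90505 - 111*(-54)) = 1/(90505 + 5994) = 1/96499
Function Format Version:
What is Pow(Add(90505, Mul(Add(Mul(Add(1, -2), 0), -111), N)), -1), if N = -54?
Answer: Rational(1, 96499) ≈ 1.0363e-5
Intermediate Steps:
Pow(Add(90505, Mul(Add(Mul(Add(1, -2), 0), -111), N)), -1) = Pow(Add(90505, Mul(Add(Mul(Add(1, -2), 0), -111), -54)), -1) = Pow(Add(90505, Mul(Add(Mul(-1, 0), -111), -54)), -1) = Pow(Add(90505, Mul(Add(0, -111), -54)), -1) = Pow(Add(90505, Mul(-111, -54)), -1) = Pow(Add(90505, 5994), -1) = Pow(96499, -1) = Rational(1, 96499)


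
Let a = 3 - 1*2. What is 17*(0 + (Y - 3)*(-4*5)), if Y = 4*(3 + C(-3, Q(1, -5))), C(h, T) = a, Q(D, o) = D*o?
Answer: -4420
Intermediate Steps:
a = 1 (a = 3 - 2 = 1)
C(h, T) = 1
Y = 16 (Y = 4*(3 + 1) = 4*4 = 16)
17*(0 + (Y - 3)*(-4*5)) = 17*(0 + (16 - 3)*(-4*5)) = 17*(0 + 13*(-20)) = 17*(0 - 260) = 17*(-260) = -4420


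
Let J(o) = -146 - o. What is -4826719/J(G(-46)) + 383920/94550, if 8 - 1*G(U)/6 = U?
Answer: 9130934477/888770 ≈ 10274.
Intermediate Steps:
G(U) = 48 - 6*U
-4826719/J(G(-46)) + 383920/94550 = -4826719/(-146 - (48 - 6*(-46))) + 383920/94550 = -4826719/(-146 - (48 + 276)) + 383920*(1/94550) = -4826719/(-146 - 1*324) + 38392/9455 = -4826719/(-146 - 324) + 38392/9455 = -4826719/(-470) + 38392/9455 = -4826719*(-1/470) + 38392/9455 = 4826719/470 + 38392/9455 = 9130934477/888770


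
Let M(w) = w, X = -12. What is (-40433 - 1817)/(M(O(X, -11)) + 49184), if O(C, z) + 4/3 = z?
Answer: -25350/29503 ≈ -0.85923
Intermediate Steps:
O(C, z) = -4/3 + z
(-40433 - 1817)/(M(O(X, -11)) + 49184) = (-40433 - 1817)/((-4/3 - 11) + 49184) = -42250/(-37/3 + 49184) = -42250/147515/3 = -42250*3/147515 = -25350/29503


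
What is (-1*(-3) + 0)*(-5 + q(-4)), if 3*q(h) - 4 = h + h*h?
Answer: 1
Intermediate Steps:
q(h) = 4/3 + h/3 + h**2/3 (q(h) = 4/3 + (h + h*h)/3 = 4/3 + (h + h**2)/3 = 4/3 + (h/3 + h**2/3) = 4/3 + h/3 + h**2/3)
(-1*(-3) + 0)*(-5 + q(-4)) = (-1*(-3) + 0)*(-5 + (4/3 + (1/3)*(-4) + (1/3)*(-4)**2)) = (3 + 0)*(-5 + (4/3 - 4/3 + (1/3)*16)) = 3*(-5 + (4/3 - 4/3 + 16/3)) = 3*(-5 + 16/3) = 3*(1/3) = 1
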